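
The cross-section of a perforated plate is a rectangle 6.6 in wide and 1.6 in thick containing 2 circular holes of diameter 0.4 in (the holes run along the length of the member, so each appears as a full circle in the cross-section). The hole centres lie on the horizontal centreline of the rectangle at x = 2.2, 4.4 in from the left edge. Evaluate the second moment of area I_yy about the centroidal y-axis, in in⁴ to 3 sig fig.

Break the section into simple shapes (no overlaps), measuring from the bottom-left corner of the bounding box.
Plate: 6.6 × 1.6, A = 10.56 in², x = 3.3 in, Ī = 38.333 in⁴.
Hole 1 (subtracted): ⌀0.4, A = 0.12566 in², x = 2.2 in, Ī = 0.0012566 in⁴.
Hole 2 (subtracted): ⌀0.4, A = 0.12566 in², x = 4.4 in, Ī = 0.0012566 in⁴.
By symmetry the centroid is at mid-width, x̄ = 3.3 in.
Transfer each piece to the centroidal y-axis using Ī + A·d² with d = x − 3.3:
  plate: d = 0 in → contributes +38.333 in⁴
  hole 1: d = -1.1 in → contributes −0.15331 in⁴
  hole 2: d = 1.1 in → contributes −0.15331 in⁴
Total I = 38.026 in⁴.

I_yy ≈ 38.0 in⁴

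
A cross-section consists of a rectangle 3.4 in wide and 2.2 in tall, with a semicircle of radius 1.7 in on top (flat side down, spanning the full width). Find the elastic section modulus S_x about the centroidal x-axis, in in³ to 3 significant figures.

S_x ≈ 6.30 in³

Break the section into simple shapes (no overlaps), measuring from the bottom-left corner of the bounding box.
Rectangular body: 3.4 × 2.2, A = 7.48 in², y = 1.1 in, Ī = 3.0169 in⁴.
Semicircular cap: semicircle r = 1.7, A = 4.5396 in², y = 2.9215 in, Ī = 0.9167 in⁴.
Centroid: ȳ = ΣA·y / ΣA = 1.788 in.
Transfer each piece to the centroidal x-axis using Ī + A·d² with d = y − 1.788:
  rectangular body: d = -0.68795 in → contributes +6.557 in⁴
  semicircular cap: d = 1.1336 in → contributes +6.7498 in⁴
Total I = 13.307 in⁴.
Extreme fibre distance c = 2.112 in; S = I/c = 6.3004 in³.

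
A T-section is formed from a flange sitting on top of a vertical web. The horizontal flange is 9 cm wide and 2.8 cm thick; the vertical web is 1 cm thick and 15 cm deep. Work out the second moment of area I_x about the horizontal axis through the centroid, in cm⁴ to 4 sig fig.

Break the section into simple shapes (no overlaps), measuring from the bottom-left corner of the bounding box.
Flange: 9 × 2.8, A = 25.2 cm², y = 16.4 cm, Ī = 16.464 cm⁴.
Web: 1 × 15, A = 15 cm², y = 7.5 cm, Ī = 281.25 cm⁴.
Centroid: ȳ = ΣA·y / ΣA = 13.0791 cm.
Transfer each piece to the horizontal axis through the centroid using Ī + A·d² with d = y − 13.0791:
  flange: d = 3.3209 cm → contributes +294.378 cm⁴
  web: d = -5.5791 cm → contributes +748.146 cm⁴
Total I = 1042.52 cm⁴.

I_x ≈ 1043 cm⁴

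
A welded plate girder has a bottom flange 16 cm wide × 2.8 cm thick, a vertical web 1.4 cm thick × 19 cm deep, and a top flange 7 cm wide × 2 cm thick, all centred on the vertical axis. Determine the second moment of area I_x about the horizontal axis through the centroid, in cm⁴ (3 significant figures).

I_x ≈ 6340 cm⁴

Decompose the section into non-overlapping parts with the origin at the bottom-left of its bounding rectangle.
Bottom plate: 16 × 2.8, A = 44.8 cm², y = 1.4 cm, Ī = 29.269 cm⁴.
Web plate: 1.4 × 19, A = 26.6 cm², y = 12.3 cm, Ī = 800.22 cm⁴.
Top plate: 7 × 2, A = 14 cm², y = 22.8 cm, Ī = 4.6667 cm⁴.
Centroid: ȳ = ΣA·y / ΣA = 8.3033 cm.
Transfer each piece to the horizontal axis through the centroid using Ī + A·d² with d = y − 8.3033:
  bottom plate: d = -6.9033 cm → contributes +2164.2 cm⁴
  web plate: d = 3.9967 cm → contributes +1225.1 cm⁴
  top plate: d = 14.497 cm → contributes +2946.8 cm⁴
Total I = 6336.2 cm⁴.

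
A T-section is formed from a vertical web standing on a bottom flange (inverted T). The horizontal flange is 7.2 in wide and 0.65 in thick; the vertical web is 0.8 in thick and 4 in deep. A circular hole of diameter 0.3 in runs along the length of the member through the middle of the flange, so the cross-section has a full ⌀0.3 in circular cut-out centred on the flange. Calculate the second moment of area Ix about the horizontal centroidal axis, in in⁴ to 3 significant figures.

Ix ≈ 14.6 in⁴

Split into non-overlapping primitives; take the origin at the lower-left of the bounding box.
Flange: 7.2 × 0.65, A = 4.68 in², y = 0.325 in, Ī = 0.16478 in⁴.
Web: 0.8 × 4, A = 3.2 in², y = 2.65 in, Ī = 4.2667 in⁴.
Hole (subtracted): ⌀0.3, A = 0.070686 in², y = 0.325 in, Ī = 0.00039761 in⁴.
Centroid: ȳ = ΣA·y / ΣA = 1.2777 in.
Transfer each piece to the horizontal centroidal axis using Ī + A·d² with d = y − 1.2777:
  flange: d = -0.95271 in → contributes +4.4126 in⁴
  web: d = 1.3723 in → contributes +10.293 in⁴
  hole: d = -0.95271 in → contributes −0.064556 in⁴
Total I = 14.641 in⁴.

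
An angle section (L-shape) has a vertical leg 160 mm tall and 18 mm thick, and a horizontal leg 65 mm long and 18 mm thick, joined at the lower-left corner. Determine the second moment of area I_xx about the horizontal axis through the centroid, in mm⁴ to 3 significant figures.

Split into non-overlapping primitives; take the origin at the lower-left of the bounding box.
Vertical leg: 18 × 160, A = 2 880 mm², y = 80 mm, Ī = 6 144 000 mm⁴.
Horizontal leg (remainder): 47 × 18, A = 846 mm², y = 9 mm, Ī = 22 842 mm⁴.
Centroid: ȳ = ΣA·y / ΣA = 63.879 mm.
Transfer each piece to the horizontal axis through the centroid using Ī + A·d² with d = y − 63.879:
  vertical leg: d = 16.121 mm → contributes +6 892 452 mm⁴
  horizontal leg (remainder): d = -54.879 mm → contributes +2 570 765 mm⁴
Total I = 9 463 218 mm⁴.

I_xx ≈ 9.46 × 10⁶ mm⁴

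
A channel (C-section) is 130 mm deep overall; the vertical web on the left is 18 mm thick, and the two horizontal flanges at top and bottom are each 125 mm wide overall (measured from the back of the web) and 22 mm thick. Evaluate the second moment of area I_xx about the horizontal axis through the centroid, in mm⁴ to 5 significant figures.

I_xx ≈ 1.7214 × 10⁷ mm⁴

Break the section into simple shapes (no overlaps), measuring from the bottom-left corner of the bounding box.
Web: 18 × 130, A = 2 340 mm², y = 65 mm, Ī = 3 295 500 mm⁴.
Top flange (beyond web): 107 × 22, A = 2 354 mm², y = 119 mm, Ī = 94944.67 mm⁴.
Bottom flange (beyond web): 107 × 22, A = 2 354 mm², y = 11 mm, Ī = 94944.67 mm⁴.
By symmetry the centroid is at mid-height, ȳ = 65 mm.
Transfer each piece to the horizontal axis through the centroid using Ī + A·d² with d = y − 65:
  web: d = 0 mm → contributes +3 295 500 mm⁴
  top flange (beyond web): d = 54 mm → contributes +6 959 209 mm⁴
  bottom flange (beyond web): d = -54 mm → contributes +6 959 209 mm⁴
Total I = 17 213 917 mm⁴.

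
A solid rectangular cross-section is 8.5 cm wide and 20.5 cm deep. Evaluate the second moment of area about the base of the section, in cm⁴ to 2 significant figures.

I_base ≈ 2.4 × 10⁴ cm⁴

The section: 8.5 × 20.5, A = 174.3 cm², y = 10.25 cm, Ī = 6 102 cm⁴.
Transfer it to the base of the section using Ī + A·d² with d = y − 0:
  the section: d = 10.25 cm → contributes +24 410 cm⁴
Total I = 24 410 cm⁴.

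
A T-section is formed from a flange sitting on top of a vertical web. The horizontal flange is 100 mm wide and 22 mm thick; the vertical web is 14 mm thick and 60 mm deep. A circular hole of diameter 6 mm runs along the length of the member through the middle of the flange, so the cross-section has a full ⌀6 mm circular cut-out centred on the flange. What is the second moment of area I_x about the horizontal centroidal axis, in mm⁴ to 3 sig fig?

I_x ≈ 1.36 × 10⁶ mm⁴

Break the section into simple shapes (no overlaps), measuring from the bottom-left corner of the bounding box.
Flange: 100 × 22, A = 2 200 mm², y = 71 mm, Ī = 88 733 mm⁴.
Web: 14 × 60, A = 840 mm², y = 30 mm, Ī = 252 000 mm⁴.
Hole (subtracted): ⌀6, A = 28.274 mm², y = 71 mm, Ī = 63.617 mm⁴.
Centroid: ȳ = ΣA·y / ΣA = 59.565 mm.
Transfer each piece to the horizontal centroidal axis using Ī + A·d² with d = y − 59.565:
  flange: d = 11.435 mm → contributes +376 419 mm⁴
  web: d = -29.565 mm → contributes +986 220 mm⁴
  hole: d = 11.435 mm → contributes −3760.9 mm⁴
Total I = 1 358 878 mm⁴.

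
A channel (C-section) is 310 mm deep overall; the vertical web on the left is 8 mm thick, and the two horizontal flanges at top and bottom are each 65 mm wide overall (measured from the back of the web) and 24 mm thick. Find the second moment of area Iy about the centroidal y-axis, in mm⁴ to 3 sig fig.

Iy ≈ 2.13 × 10⁶ mm⁴

Split into non-overlapping primitives; take the origin at the lower-left of the bounding box.
Web: 8 × 310, A = 2 480 mm², x = 4 mm, Ī = 13 227 mm⁴.
Top flange (beyond web): 57 × 24, A = 1 368 mm², x = 36.5 mm, Ī = 370 386 mm⁴.
Bottom flange (beyond web): 57 × 24, A = 1 368 mm², x = 36.5 mm, Ī = 370 386 mm⁴.
Centroid: x̄ = ΣA·x / ΣA = 21.048 mm.
Transfer each piece to the centroidal y-axis using Ī + A·d² with d = x − 21.048:
  web: d = -17.048 mm → contributes +733 961 mm⁴
  top flange (beyond web): d = 15.452 mm → contributes +697 035 mm⁴
  bottom flange (beyond web): d = 15.452 mm → contributes +697 035 mm⁴
Total I = 2 128 031 mm⁴.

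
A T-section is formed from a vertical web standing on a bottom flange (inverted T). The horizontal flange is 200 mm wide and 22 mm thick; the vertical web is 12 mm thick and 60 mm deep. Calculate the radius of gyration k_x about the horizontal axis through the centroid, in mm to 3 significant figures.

k_x ≈ 16.7 mm

Decompose the section into non-overlapping parts with the origin at the bottom-left of its bounding rectangle.
Flange: 200 × 22, A = 4 400 mm², y = 11 mm, Ī = 177 467 mm⁴.
Web: 12 × 60, A = 720 mm², y = 52 mm, Ī = 216 000 mm⁴.
Centroid: ȳ = ΣA·y / ΣA = 16.766 mm.
Transfer each piece to the horizontal axis through the centroid using Ī + A·d² with d = y − 16.766:
  flange: d = -5.7656 mm → contributes +323 733 mm⁴
  web: d = 35.234 mm → contributes +1 109 852 mm⁴
Total I = 1 433 585 mm⁴.
Radius of gyration: k = √(I/A) = √(1 433 585 / 5 120) = 16.733 mm.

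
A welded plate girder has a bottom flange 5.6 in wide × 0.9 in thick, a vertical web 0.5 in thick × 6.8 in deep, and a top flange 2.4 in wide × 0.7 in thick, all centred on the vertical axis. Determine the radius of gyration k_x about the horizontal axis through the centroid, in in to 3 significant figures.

Decompose the section into non-overlapping parts with the origin at the bottom-left of its bounding rectangle.
Bottom plate: 5.6 × 0.9, A = 5.04 in², y = 0.45 in, Ī = 0.3402 in⁴.
Web plate: 0.5 × 6.8, A = 3.4 in², y = 4.3 in, Ī = 13.101 in⁴.
Top plate: 2.4 × 0.7, A = 1.68 in², y = 8.05 in, Ī = 0.0686 in⁴.
Centroid: ȳ = ΣA·y / ΣA = 3.0051 in.
Transfer each piece to the horizontal axis through the centroid using Ī + A·d² with d = y − 3.0051:
  bottom plate: d = -2.5551 in → contributes +33.245 in⁴
  web plate: d = 1.2949 in → contributes +18.802 in⁴
  top plate: d = 5.0449 in → contributes +42.826 in⁴
Total I = 94.873 in⁴.
Radius of gyration: k = √(I/A) = √(94.873 / 10.12) = 3.0618 in.

k_x ≈ 3.06 in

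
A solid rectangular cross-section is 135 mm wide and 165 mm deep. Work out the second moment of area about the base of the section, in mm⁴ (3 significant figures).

I_base ≈ 2.02 × 10⁸ mm⁴

The section: 135 × 165, A = 22 275 mm², y = 82.5 mm, Ī = 50 536 406 mm⁴.
Transfer it to a horizontal axis along the bottom face using Ī + A·d² with d = y − 0:
  the section: d = 82.5 mm → contributes +202 145 625 mm⁴
Total I = 202 145 625 mm⁴.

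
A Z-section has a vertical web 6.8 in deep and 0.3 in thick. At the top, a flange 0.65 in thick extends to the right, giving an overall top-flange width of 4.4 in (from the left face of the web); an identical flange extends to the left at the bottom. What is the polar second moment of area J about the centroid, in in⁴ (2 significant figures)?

J ≈ 92 in⁴

Split into non-overlapping primitives; take the origin at the lower-left of the bounding box.
Web: 0.3 × 6.8, A = 2.04 in², y = 3.4 in, Ī = 7.861 in⁴.
Top flange (beyond web): 4.1 × 0.65, A = 2.665 in², y = 6.475 in, Ī = 0.09383 in⁴.
Bottom flange (beyond web): 4.1 × 0.65, A = 2.665 in², y = 0.325 in, Ī = 0.09383 in⁴.
Centroid: ȳ = ΣA·y / ΣA = 3.4 in.
Transfer each piece to the centroidal x-axis using Ī + A·d² with d = y − 3.4:
  web: d = 0 in → contributes +7.861 in⁴
  top flange (beyond web): d = 3.075 in → contributes +25.29 in⁴
  bottom flange (beyond web): d = -3.075 in → contributes +25.29 in⁴
Total I = 58.45 in⁴.
For the y-axis: x̄ = 4.25 in.
Repeating about the centroidal y-axis gives I_y = 33.28 in⁴.
Polar second moment: J = I_x + I_y = 91.73 in⁴.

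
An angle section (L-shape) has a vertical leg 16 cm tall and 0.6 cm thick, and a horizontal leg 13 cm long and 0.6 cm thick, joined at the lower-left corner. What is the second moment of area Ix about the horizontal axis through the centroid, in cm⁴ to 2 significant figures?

Split into non-overlapping primitives; take the origin at the lower-left of the bounding box.
Vertical leg: 0.6 × 16, A = 9.6 cm², y = 8 cm, Ī = 204.8 cm⁴.
Horizontal leg (remainder): 12.4 × 0.6, A = 7.44 cm², y = 0.3 cm, Ī = 0.2232 cm⁴.
Centroid: ȳ = ΣA·y / ΣA = 4.638 cm.
Transfer each piece to the horizontal axis through the centroid using Ī + A·d² with d = y − 4.638:
  vertical leg: d = 3.362 cm → contributes +313.3 cm⁴
  horizontal leg (remainder): d = -4.338 cm → contributes +140.2 cm⁴
Total I = 453.5 cm⁴.

Ix ≈ 450 cm⁴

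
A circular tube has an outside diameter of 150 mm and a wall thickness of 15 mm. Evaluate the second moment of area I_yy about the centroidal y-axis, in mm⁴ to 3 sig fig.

I_yy ≈ 1.47 × 10⁷ mm⁴

Decompose the section into non-overlapping parts with the origin at the bottom-left of its bounding rectangle.
Outer circle: ⌀150, A = 17 671 mm², x = 75 mm, Ī = 24 850 489 mm⁴.
Bore (subtracted): ⌀120, A = 11 310 mm², x = 75 mm, Ī = 10 178 760 mm⁴.
By symmetry the centroid is at mid-width, x̄ = 75 mm.
All pieces are centred on the centroidal y-axis, so I = ΣĪ (holes subtracted) = 14 671 729 mm⁴.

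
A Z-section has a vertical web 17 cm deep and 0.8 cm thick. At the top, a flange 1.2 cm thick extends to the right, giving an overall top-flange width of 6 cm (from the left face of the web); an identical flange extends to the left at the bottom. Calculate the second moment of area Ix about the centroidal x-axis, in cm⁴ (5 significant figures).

Ix ≈ 1107.9 cm⁴

Break the section into simple shapes (no overlaps), measuring from the bottom-left corner of the bounding box.
Web: 0.8 × 17, A = 13.6 cm², y = 8.5 cm, Ī = 327.5333 cm⁴.
Top flange (beyond web): 5.2 × 1.2, A = 6.24 cm², y = 16.4 cm, Ī = 0.7488 cm⁴.
Bottom flange (beyond web): 5.2 × 1.2, A = 6.24 cm², y = 0.6 cm, Ī = 0.7488 cm⁴.
Centroid: ȳ = ΣA·y / ΣA = 8.5 cm.
Transfer each piece to the centroidal x-axis using Ī + A·d² with d = y − 8.5:
  web: d = 0 cm → contributes +327.5333 cm⁴
  top flange (beyond web): d = 7.9 cm → contributes +390.1872 cm⁴
  bottom flange (beyond web): d = -7.9 cm → contributes +390.1872 cm⁴
Total I = 1107.908 cm⁴.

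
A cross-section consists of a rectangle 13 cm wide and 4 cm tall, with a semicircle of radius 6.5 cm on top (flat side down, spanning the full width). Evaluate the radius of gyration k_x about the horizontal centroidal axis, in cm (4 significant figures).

Break the section into simple shapes (no overlaps), measuring from the bottom-left corner of the bounding box.
Rectangular body: 13 × 4, A = 52 cm², y = 2 cm, Ī = 69.3333 cm⁴.
Semicircular cap: semicircle r = 6.5, A = 66.3661 cm², y = 6.75869 cm, Ī = 195.923 cm⁴.
Centroid: ȳ = ΣA·y / ΣA = 4.66812 cm.
Transfer each piece to the horizontal centroidal axis using Ī + A·d² with d = y − 4.66812:
  rectangular body: d = -2.66812 cm → contributes +439.516 cm⁴
  semicircular cap: d = 2.09056 cm → contributes +485.973 cm⁴
Total I = 925.488 cm⁴.
Radius of gyration: k = √(I/A) = √(925.488 / 118.366) = 2.79622 cm.

k_x ≈ 2.796 cm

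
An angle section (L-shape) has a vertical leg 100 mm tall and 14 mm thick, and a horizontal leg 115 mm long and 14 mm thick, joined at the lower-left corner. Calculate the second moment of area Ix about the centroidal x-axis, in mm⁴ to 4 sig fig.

Decompose the section into non-overlapping parts with the origin at the bottom-left of its bounding rectangle.
Vertical leg: 14 × 100, A = 1 400 mm², y = 50 mm, Ī = 1 166 667 mm⁴.
Horizontal leg (remainder): 101 × 14, A = 1 414 mm², y = 7 mm, Ī = 23095.3 mm⁴.
Centroid: ȳ = ΣA·y / ΣA = 28.393 mm.
Transfer each piece to the centroidal x-axis using Ī + A·d² with d = y − 28.393:
  vertical leg: d = 21.607 mm → contributes +1 820 272 mm⁴
  horizontal leg (remainder): d = -21.393 mm → contributes +670 229 mm⁴
Total I = 2 490 501 mm⁴.

Ix ≈ 2.491 × 10⁶ mm⁴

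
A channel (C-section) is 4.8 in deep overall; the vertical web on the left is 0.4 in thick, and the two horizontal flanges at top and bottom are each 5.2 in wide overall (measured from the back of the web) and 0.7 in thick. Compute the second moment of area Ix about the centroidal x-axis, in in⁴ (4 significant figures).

Split into non-overlapping primitives; take the origin at the lower-left of the bounding box.
Web: 0.4 × 4.8, A = 1.92 in², y = 2.4 in, Ī = 3.6864 in⁴.
Top flange (beyond web): 4.8 × 0.7, A = 3.36 in², y = 4.45 in, Ī = 0.1372 in⁴.
Bottom flange (beyond web): 4.8 × 0.7, A = 3.36 in², y = 0.35 in, Ī = 0.1372 in⁴.
By symmetry the centroid is at mid-height, ȳ = 2.4 in.
Transfer each piece to the centroidal x-axis using Ī + A·d² with d = y − 2.4:
  web: d = 0 in → contributes +3.6864 in⁴
  top flange (beyond web): d = 2.05 in → contributes +14.2576 in⁴
  bottom flange (beyond web): d = -2.05 in → contributes +14.2576 in⁴
Total I = 32.2016 in⁴.

Ix ≈ 32.20 in⁴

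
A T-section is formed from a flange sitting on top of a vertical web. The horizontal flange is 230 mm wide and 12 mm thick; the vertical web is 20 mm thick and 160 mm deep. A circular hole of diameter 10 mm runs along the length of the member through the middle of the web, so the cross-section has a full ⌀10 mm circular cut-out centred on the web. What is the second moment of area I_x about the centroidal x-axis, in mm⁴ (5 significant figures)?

Break the section into simple shapes (no overlaps), measuring from the bottom-left corner of the bounding box.
Flange: 230 × 12, A = 2 760 mm², y = 166 mm, Ī = 33 120 mm⁴.
Web: 20 × 160, A = 3 200 mm², y = 80 mm, Ī = 6 826 667 mm⁴.
Hole (subtracted): ⌀10, A = 78.53982 mm², y = 80 mm, Ī = 490.8739 mm⁴.
Centroid: ȳ = ΣA·y / ΣA = 120.3573 mm.
Transfer each piece to the centroidal x-axis using Ī + A·d² with d = y − 120.3573:
  flange: d = 45.64268 mm → contributes +5 782 900 mm⁴
  web: d = -40.35732 mm → contributes +12 038 550 mm⁴
  hole: d = -40.35732 mm → contributes −128409.7 mm⁴
Total I = 17 693 041 mm⁴.

I_x ≈ 1.7693 × 10⁷ mm⁴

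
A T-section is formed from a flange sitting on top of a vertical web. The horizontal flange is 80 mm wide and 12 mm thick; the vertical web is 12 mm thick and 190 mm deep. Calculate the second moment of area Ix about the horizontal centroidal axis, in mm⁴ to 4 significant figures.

Split into non-overlapping primitives; take the origin at the lower-left of the bounding box.
Flange: 80 × 12, A = 960 mm², y = 196 mm, Ī = 11 520 mm⁴.
Web: 12 × 190, A = 2 280 mm², y = 95 mm, Ī = 6 859 000 mm⁴.
Centroid: ȳ = ΣA·y / ΣA = 124.926 mm.
Transfer each piece to the horizontal centroidal axis using Ī + A·d² with d = y − 124.926:
  flange: d = 71.0741 mm → contributes +4 860 983 mm⁴
  web: d = -29.9259 mm → contributes +8 900 879 mm⁴
Total I = 13 761 862 mm⁴.

Ix ≈ 1.376 × 10⁷ mm⁴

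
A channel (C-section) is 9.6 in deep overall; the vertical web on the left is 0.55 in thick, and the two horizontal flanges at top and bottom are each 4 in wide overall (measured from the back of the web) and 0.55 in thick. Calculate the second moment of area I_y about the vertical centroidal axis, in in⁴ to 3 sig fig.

I_y ≈ 12.7 in⁴

Split into non-overlapping primitives; take the origin at the lower-left of the bounding box.
Web: 0.55 × 9.6, A = 5.28 in², x = 0.275 in, Ī = 0.1331 in⁴.
Top flange (beyond web): 3.45 × 0.55, A = 1.8975 in², x = 2.275 in, Ī = 1.8821 in⁴.
Bottom flange (beyond web): 3.45 × 0.55, A = 1.8975 in², x = 2.275 in, Ī = 1.8821 in⁴.
Centroid: x̄ = ΣA·x / ΣA = 1.1114 in.
Transfer each piece to the vertical centroidal axis using Ī + A·d² with d = x − 1.1114:
  web: d = -0.83636 in → contributes +3.8265 in⁴
  top flange (beyond web): d = 1.1636 in → contributes +4.4514 in⁴
  bottom flange (beyond web): d = 1.1636 in → contributes +4.4514 in⁴
Total I = 12.729 in⁴.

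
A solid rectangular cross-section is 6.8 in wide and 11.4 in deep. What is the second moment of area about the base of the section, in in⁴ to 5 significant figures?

I_base ≈ 3358.2 in⁴

The section: 6.8 × 11.4, A = 77.52 in², y = 5.7 in, Ī = 839.5416 in⁴.
Transfer it to the bottom edge using Ī + A·d² with d = y − 0:
  the section: d = 5.7 in → contributes +3358.166 in⁴
Total I = 3358.166 in⁴.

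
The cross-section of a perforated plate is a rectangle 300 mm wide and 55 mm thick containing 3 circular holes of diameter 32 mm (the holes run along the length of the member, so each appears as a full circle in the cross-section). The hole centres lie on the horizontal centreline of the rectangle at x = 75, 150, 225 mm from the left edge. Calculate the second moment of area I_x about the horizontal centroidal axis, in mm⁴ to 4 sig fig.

I_x ≈ 4.005 × 10⁶ mm⁴

Split into non-overlapping primitives; take the origin at the lower-left of the bounding box.
Plate: 300 × 55, A = 16 500 mm², y = 27.5 mm, Ī = 4 159 375 mm⁴.
Hole 1 (subtracted): ⌀32, A = 804.248 mm², y = 27.5 mm, Ī = 51471.9 mm⁴.
Hole 2 (subtracted): ⌀32, A = 804.248 mm², y = 27.5 mm, Ī = 51471.9 mm⁴.
Hole 3 (subtracted): ⌀32, A = 804.248 mm², y = 27.5 mm, Ī = 51471.9 mm⁴.
By symmetry the centroid is at mid-height, ȳ = 27.5 mm.
All pieces are centred on the horizontal centroidal axis, so I = ΣĪ (holes subtracted) = 4 004 959 mm⁴.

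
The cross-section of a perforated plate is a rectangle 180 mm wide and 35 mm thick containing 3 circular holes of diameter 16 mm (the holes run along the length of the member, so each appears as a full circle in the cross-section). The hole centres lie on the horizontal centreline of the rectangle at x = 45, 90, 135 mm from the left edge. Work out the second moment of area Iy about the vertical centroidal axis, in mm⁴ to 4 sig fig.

Break the section into simple shapes (no overlaps), measuring from the bottom-left corner of the bounding box.
Plate: 180 × 35, A = 6 300 mm², x = 90 mm, Ī = 17 010 000 mm⁴.
Hole 1 (subtracted): ⌀16, A = 201.062 mm², x = 45 mm, Ī = 3216.99 mm⁴.
Hole 2 (subtracted): ⌀16, A = 201.062 mm², x = 90 mm, Ī = 3216.99 mm⁴.
Hole 3 (subtracted): ⌀16, A = 201.062 mm², x = 135 mm, Ī = 3216.99 mm⁴.
By symmetry the centroid is at mid-width, x̄ = 90 mm.
Transfer each piece to the vertical centroidal axis using Ī + A·d² with d = x − 90:
  plate: d = 0 mm → contributes +17 010 000 mm⁴
  hole 1: d = -45 mm → contributes −410 367 mm⁴
  hole 2: d = 0 mm → contributes −3216.99 mm⁴
  hole 3: d = 45 mm → contributes −410 367 mm⁴
Total I = 16 186 048 mm⁴.

Iy ≈ 1.619 × 10⁷ mm⁴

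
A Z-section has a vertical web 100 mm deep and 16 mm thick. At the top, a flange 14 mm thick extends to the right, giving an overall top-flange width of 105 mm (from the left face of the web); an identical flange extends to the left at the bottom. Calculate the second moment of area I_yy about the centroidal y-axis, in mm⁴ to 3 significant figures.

Treat the section as a set of non-overlapping primitives; coordinates are from the bounding-box lower-left.
Web: 16 × 100, A = 1 600 mm², x = 97 mm, Ī = 34 133 mm⁴.
Top flange (beyond web): 89 × 14, A = 1 246 mm², x = 149.5 mm, Ī = 822 464 mm⁴.
Bottom flange (beyond web): 89 × 14, A = 1 246 mm², x = 44.5 mm, Ī = 822 464 mm⁴.
Centroid: x̄ = ΣA·x / ΣA = 97 mm.
Transfer each piece to the centroidal y-axis using Ī + A·d² with d = x − 97:
  web: d = 0 mm → contributes +34 133 mm⁴
  top flange (beyond web): d = 52.5 mm → contributes +4 256 751 mm⁴
  bottom flange (beyond web): d = -52.5 mm → contributes +4 256 751 mm⁴
Total I = 8 547 636 mm⁴.

I_yy ≈ 8.55 × 10⁶ mm⁴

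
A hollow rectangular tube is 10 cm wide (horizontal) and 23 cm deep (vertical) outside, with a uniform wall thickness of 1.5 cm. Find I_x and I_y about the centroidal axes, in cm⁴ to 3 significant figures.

I_x ≈ 5470 cm⁴, I_y ≈ 1350 cm⁴

Break the section into simple shapes (no overlaps), measuring from the bottom-left corner of the bounding box.
Outer rectangle: 10 × 23, A = 230 cm², y = 11.5 cm, Ī = 10 139 cm⁴.
Inner void (subtracted): 7 × 20, A = 140 cm², y = 11.5 cm, Ī = 4666.7 cm⁴.
By symmetry the centroid is at mid-height, ȳ = 11.5 cm.
All pieces are centred on the centroidal x-axis, so I = ΣĪ (holes subtracted) = 5472.5 cm⁴.
Repeating about the centroidal y-axis gives I_y = 1 345 cm⁴.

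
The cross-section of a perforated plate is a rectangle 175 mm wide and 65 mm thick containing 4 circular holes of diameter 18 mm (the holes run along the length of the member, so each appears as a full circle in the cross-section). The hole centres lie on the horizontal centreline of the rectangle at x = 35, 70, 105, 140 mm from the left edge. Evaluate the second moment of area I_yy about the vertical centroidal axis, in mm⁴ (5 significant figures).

Treat the section as a set of non-overlapping primitives; coordinates are from the bounding-box lower-left.
Plate: 175 × 65, A = 11 375 mm², x = 87.5 mm, Ī = 29 029 948 mm⁴.
Hole 1 (subtracted): ⌀18, A = 254.469 mm², x = 35 mm, Ī = 5152.997 mm⁴.
Hole 2 (subtracted): ⌀18, A = 254.469 mm², x = 70 mm, Ī = 5152.997 mm⁴.
Hole 3 (subtracted): ⌀18, A = 254.469 mm², x = 105 mm, Ī = 5152.997 mm⁴.
Hole 4 (subtracted): ⌀18, A = 254.469 mm², x = 140 mm, Ī = 5152.997 mm⁴.
By symmetry the centroid is at mid-width, x̄ = 87.5 mm.
Transfer each piece to the vertical centroidal axis using Ī + A·d² with d = x − 87.5:
  plate: d = 0 mm → contributes +29 029 948 mm⁴
  hole 1: d = -52.5 mm → contributes −706533.2 mm⁴
  hole 2: d = -17.5 mm → contributes −83084.13 mm⁴
  hole 3: d = 17.5 mm → contributes −83084.13 mm⁴
  hole 4: d = 52.5 mm → contributes −706533.2 mm⁴
Total I = 27 450 713 mm⁴.

I_yy ≈ 2.7451 × 10⁷ mm⁴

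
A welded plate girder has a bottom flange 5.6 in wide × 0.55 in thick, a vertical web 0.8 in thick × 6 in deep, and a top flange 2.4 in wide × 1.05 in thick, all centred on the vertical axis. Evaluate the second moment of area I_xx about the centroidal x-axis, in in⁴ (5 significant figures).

I_xx ≈ 78.917 in⁴

Decompose the section into non-overlapping parts with the origin at the bottom-left of its bounding rectangle.
Bottom plate: 5.6 × 0.55, A = 3.08 in², y = 0.275 in, Ī = 0.07764167 in⁴.
Web plate: 0.8 × 6, A = 4.8 in², y = 3.55 in, Ī = 14.4 in⁴.
Top plate: 2.4 × 1.05, A = 2.52 in², y = 7.075 in, Ī = 0.231525 in⁴.
Centroid: ȳ = ΣA·y / ΣA = 3.434231 in.
Transfer each piece to the centroidal x-axis using Ī + A·d² with d = y − 3.434231:
  bottom plate: d = -3.159231 in → contributes +30.81832 in⁴
  web plate: d = 0.1157692 in → contributes +14.46433 in⁴
  top plate: d = 3.640769 in → contributes +33.63463 in⁴
Total I = 78.91728 in⁴.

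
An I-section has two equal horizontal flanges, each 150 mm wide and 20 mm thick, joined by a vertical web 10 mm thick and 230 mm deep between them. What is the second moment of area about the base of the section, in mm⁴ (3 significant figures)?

I_base ≈ 2.55 × 10⁸ mm⁴

Break the section into simple shapes (no overlaps), measuring from the bottom-left corner of the bounding box.
Bottom flange: 150 × 20, A = 3 000 mm², y = 10 mm, Ī = 100 000 mm⁴.
Web: 10 × 230, A = 2 300 mm², y = 135 mm, Ī = 10 139 167 mm⁴.
Top flange: 150 × 20, A = 3 000 mm², y = 260 mm, Ī = 100 000 mm⁴.
Transfer each piece to a horizontal axis along the bottom face using Ī + A·d² with d = y − 0:
  bottom flange: d = 10 mm → contributes +400 000 mm⁴
  web: d = 135 mm → contributes +52 056 667 mm⁴
  top flange: d = 260 mm → contributes +202 900 000 mm⁴
Total I = 255 356 667 mm⁴.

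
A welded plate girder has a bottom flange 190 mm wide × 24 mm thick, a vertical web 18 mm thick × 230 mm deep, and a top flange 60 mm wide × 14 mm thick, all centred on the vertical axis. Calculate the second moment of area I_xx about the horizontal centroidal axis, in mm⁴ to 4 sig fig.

I_xx ≈ 8.072 × 10⁷ mm⁴

Treat the section as a set of non-overlapping primitives; coordinates are from the bounding-box lower-left.
Bottom plate: 190 × 24, A = 4 560 mm², y = 12 mm, Ī = 218 880 mm⁴.
Web plate: 18 × 230, A = 4 140 mm², y = 139 mm, Ī = 18 250 500 mm⁴.
Top plate: 60 × 14, A = 840 mm², y = 261 mm, Ī = 13 720 mm⁴.
Centroid: ȳ = ΣA·y / ΣA = 89.0377 mm.
Transfer each piece to the horizontal centroidal axis using Ī + A·d² with d = y − 89.0377:
  bottom plate: d = -77.0377 mm → contributes +27 281 626 mm⁴
  web plate: d = 49.9623 mm → contributes +28 584 883 mm⁴
  top plate: d = 171.962 mm → contributes +24 853 377 mm⁴
Total I = 80 719 886 mm⁴.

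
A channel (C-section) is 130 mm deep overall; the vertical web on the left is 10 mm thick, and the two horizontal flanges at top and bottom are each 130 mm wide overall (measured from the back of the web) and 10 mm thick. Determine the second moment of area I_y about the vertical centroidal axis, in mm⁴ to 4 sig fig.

I_y ≈ 6.454 × 10⁶ mm⁴

Split into non-overlapping primitives; take the origin at the lower-left of the bounding box.
Web: 10 × 130, A = 1 300 mm², x = 5 mm, Ī = 10833.3 mm⁴.
Top flange (beyond web): 120 × 10, A = 1 200 mm², x = 70 mm, Ī = 1 440 000 mm⁴.
Bottom flange (beyond web): 120 × 10, A = 1 200 mm², x = 70 mm, Ī = 1 440 000 mm⁴.
Centroid: x̄ = ΣA·x / ΣA = 47.1622 mm.
Transfer each piece to the vertical centroidal axis using Ī + A·d² with d = x − 47.1622:
  web: d = -42.1622 mm → contributes +2 321 776 mm⁴
  top flange (beyond web): d = 22.8378 mm → contributes +2 065 880 mm⁴
  bottom flange (beyond web): d = 22.8378 mm → contributes +2 065 880 mm⁴
Total I = 6 453 536 mm⁴.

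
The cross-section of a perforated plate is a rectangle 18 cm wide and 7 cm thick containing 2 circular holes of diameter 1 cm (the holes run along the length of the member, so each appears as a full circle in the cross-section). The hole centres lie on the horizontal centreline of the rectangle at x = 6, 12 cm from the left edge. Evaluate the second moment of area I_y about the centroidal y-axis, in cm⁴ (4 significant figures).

Break the section into simple shapes (no overlaps), measuring from the bottom-left corner of the bounding box.
Plate: 18 × 7, A = 126 cm², x = 9 cm, Ī = 3 402 cm⁴.
Hole 1 (subtracted): ⌀1, A = 0.785398 cm², x = 6 cm, Ī = 0.0490874 cm⁴.
Hole 2 (subtracted): ⌀1, A = 0.785398 cm², x = 12 cm, Ī = 0.0490874 cm⁴.
By symmetry the centroid is at mid-width, x̄ = 9 cm.
Transfer each piece to the centroidal y-axis using Ī + A·d² with d = x − 9:
  plate: d = 0 cm → contributes +3 402 cm⁴
  hole 1: d = -3 cm → contributes −7.11767 cm⁴
  hole 2: d = 3 cm → contributes −7.11767 cm⁴
Total I = 3387.76 cm⁴.

I_y ≈ 3388 cm⁴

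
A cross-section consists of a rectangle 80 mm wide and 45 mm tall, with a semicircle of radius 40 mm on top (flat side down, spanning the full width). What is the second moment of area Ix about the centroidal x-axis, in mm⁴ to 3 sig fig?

Ix ≈ 3.19 × 10⁶ mm⁴

Treat the section as a set of non-overlapping primitives; coordinates are from the bounding-box lower-left.
Rectangular body: 80 × 45, A = 3 600 mm², y = 22.5 mm, Ī = 607 500 mm⁴.
Semicircular cap: semicircle r = 40, A = 2513.3 mm², y = 61.977 mm, Ī = 280 978 mm⁴.
Centroid: ȳ = ΣA·y / ΣA = 38.729 mm.
Transfer each piece to the centroidal x-axis using Ī + A·d² with d = y − 38.729:
  rectangular body: d = -16.229 mm → contributes +1 555 727 mm⁴
  semicircular cap: d = 23.247 mm → contributes +1 639 213 mm⁴
Total I = 3 194 940 mm⁴.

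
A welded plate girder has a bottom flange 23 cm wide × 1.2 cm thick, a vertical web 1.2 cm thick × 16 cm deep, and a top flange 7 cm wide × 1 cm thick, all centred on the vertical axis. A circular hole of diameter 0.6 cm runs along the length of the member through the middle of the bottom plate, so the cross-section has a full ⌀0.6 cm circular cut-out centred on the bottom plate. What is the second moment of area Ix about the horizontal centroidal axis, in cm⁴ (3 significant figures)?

Decompose the section into non-overlapping parts with the origin at the bottom-left of its bounding rectangle.
Bottom plate: 23 × 1.2, A = 27.6 cm², y = 0.6 cm, Ī = 3.312 cm⁴.
Web plate: 1.2 × 16, A = 19.2 cm², y = 9.2 cm, Ī = 409.6 cm⁴.
Top plate: 7 × 1, A = 7 cm², y = 17.7 cm, Ī = 0.58333 cm⁴.
Hole (subtracted): ⌀0.6, A = 0.28274 cm², y = 0.6 cm, Ī = 0.0063617 cm⁴.
Centroid: ȳ = ΣA·y / ΣA = 5.922 cm.
Transfer each piece to the horizontal centroidal axis using Ī + A·d² with d = y − 5.922:
  bottom plate: d = -5.322 cm → contributes +785.05 cm⁴
  web plate: d = 3.278 cm → contributes +615.91 cm⁴
  top plate: d = 11.778 cm → contributes +971.63 cm⁴
  hole: d = -5.322 cm → contributes −8.0148 cm⁴
Total I = 2364.6 cm⁴.

Ix ≈ 2360 cm⁴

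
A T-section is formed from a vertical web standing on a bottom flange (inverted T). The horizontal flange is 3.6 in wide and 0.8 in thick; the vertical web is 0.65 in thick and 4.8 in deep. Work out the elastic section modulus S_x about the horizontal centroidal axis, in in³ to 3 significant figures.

Break the section into simple shapes (no overlaps), measuring from the bottom-left corner of the bounding box.
Flange: 3.6 × 0.8, A = 2.88 in², y = 0.4 in, Ī = 0.1536 in⁴.
Web: 0.65 × 4.8, A = 3.12 in², y = 3.2 in, Ī = 5.9904 in⁴.
Centroid: ȳ = ΣA·y / ΣA = 1.856 in.
Transfer each piece to the horizontal centroidal axis using Ī + A·d² with d = y − 1.856:
  flange: d = -1.456 in → contributes +6.259 in⁴
  web: d = 1.344 in → contributes +11.626 in⁴
Total I = 17.885 in⁴.
Extreme fibre distance c = 3.744 in; S = I/c = 4.777 in³.

S_x ≈ 4.78 in³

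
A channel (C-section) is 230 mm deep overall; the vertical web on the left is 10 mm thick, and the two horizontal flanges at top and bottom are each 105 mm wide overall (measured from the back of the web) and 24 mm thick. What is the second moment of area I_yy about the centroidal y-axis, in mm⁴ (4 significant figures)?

Treat the section as a set of non-overlapping primitives; coordinates are from the bounding-box lower-left.
Web: 10 × 230, A = 2 300 mm², x = 5 mm, Ī = 19166.7 mm⁴.
Top flange (beyond web): 95 × 24, A = 2 280 mm², x = 57.5 mm, Ī = 1 714 750 mm⁴.
Bottom flange (beyond web): 95 × 24, A = 2 280 mm², x = 57.5 mm, Ī = 1 714 750 mm⁴.
Centroid: x̄ = ΣA·x / ΣA = 39.898 mm.
Transfer each piece to the centroidal y-axis using Ī + A·d² with d = x − 39.898:
  web: d = -34.898 mm → contributes +2 820 262 mm⁴
  top flange (beyond web): d = 17.602 mm → contributes +2 421 167 mm⁴
  bottom flange (beyond web): d = 17.602 mm → contributes +2 421 167 mm⁴
Total I = 7 662 595 mm⁴.

I_yy ≈ 7.663 × 10⁶ mm⁴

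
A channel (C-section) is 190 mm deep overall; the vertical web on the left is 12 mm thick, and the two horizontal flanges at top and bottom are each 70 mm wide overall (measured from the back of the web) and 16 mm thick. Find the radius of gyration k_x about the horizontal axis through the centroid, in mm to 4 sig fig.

k_x ≈ 71.17 mm

Split into non-overlapping primitives; take the origin at the lower-left of the bounding box.
Web: 12 × 190, A = 2 280 mm², y = 95 mm, Ī = 6 859 000 mm⁴.
Top flange (beyond web): 58 × 16, A = 928 mm², y = 182 mm, Ī = 19797.3 mm⁴.
Bottom flange (beyond web): 58 × 16, A = 928 mm², y = 8 mm, Ī = 19797.3 mm⁴.
By symmetry the centroid is at mid-height, ȳ = 95 mm.
Transfer each piece to the horizontal axis through the centroid using Ī + A·d² with d = y − 95:
  web: d = 0 mm → contributes +6 859 000 mm⁴
  top flange (beyond web): d = 87 mm → contributes +7 043 829 mm⁴
  bottom flange (beyond web): d = -87 mm → contributes +7 043 829 mm⁴
Total I = 20 946 659 mm⁴.
Radius of gyration: k = √(I/A) = √(20 946 659 / 4 136) = 71.1651 mm.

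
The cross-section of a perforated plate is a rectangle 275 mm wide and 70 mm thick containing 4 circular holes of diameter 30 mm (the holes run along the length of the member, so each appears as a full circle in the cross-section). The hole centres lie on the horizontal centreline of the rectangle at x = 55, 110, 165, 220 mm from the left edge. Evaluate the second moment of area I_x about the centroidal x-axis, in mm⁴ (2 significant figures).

I_x ≈ 7.7 × 10⁶ mm⁴

Treat the section as a set of non-overlapping primitives; coordinates are from the bounding-box lower-left.
Plate: 275 × 70, A = 19 250 mm², y = 35 mm, Ī = 7 860 417 mm⁴.
Hole 1 (subtracted): ⌀30, A = 706.9 mm², y = 35 mm, Ī = 39 761 mm⁴.
Hole 2 (subtracted): ⌀30, A = 706.9 mm², y = 35 mm, Ī = 39 761 mm⁴.
Hole 3 (subtracted): ⌀30, A = 706.9 mm², y = 35 mm, Ī = 39 761 mm⁴.
Hole 4 (subtracted): ⌀30, A = 706.9 mm², y = 35 mm, Ī = 39 761 mm⁴.
By symmetry the centroid is at mid-height, ȳ = 35 mm.
All pieces are centred on the centroidal x-axis, so I = ΣĪ (holes subtracted) = 7 701 374 mm⁴.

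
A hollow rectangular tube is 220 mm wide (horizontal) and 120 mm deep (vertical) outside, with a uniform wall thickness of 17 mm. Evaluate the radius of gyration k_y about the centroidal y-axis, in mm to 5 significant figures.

k_y ≈ 76.171 mm

Split into non-overlapping primitives; take the origin at the lower-left of the bounding box.
Outer rectangle: 220 × 120, A = 26 400 mm², x = 110 mm, Ī = 106 480 000 mm⁴.
Inner void (subtracted): 186 × 86, A = 15 996 mm², x = 110 mm, Ī = 46 116 468 mm⁴.
By symmetry the centroid is at mid-width, x̄ = 110 mm.
All pieces are centred on the centroidal y-axis, so I = ΣĪ (holes subtracted) = 60 363 532 mm⁴.
Radius of gyration: k = √(I/A) = √(60 363 532 / 10 404) = 76.17056 mm.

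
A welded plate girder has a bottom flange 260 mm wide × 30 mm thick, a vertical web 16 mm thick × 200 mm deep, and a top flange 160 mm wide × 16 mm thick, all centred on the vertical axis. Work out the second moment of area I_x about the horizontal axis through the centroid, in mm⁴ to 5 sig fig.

I_x ≈ 1.1593 × 10⁸ mm⁴

Split into non-overlapping primitives; take the origin at the lower-left of the bounding box.
Bottom plate: 260 × 30, A = 7 800 mm², y = 15 mm, Ī = 585 000 mm⁴.
Web plate: 16 × 200, A = 3 200 mm², y = 130 mm, Ī = 10 666 667 mm⁴.
Top plate: 160 × 16, A = 2 560 mm², y = 238 mm, Ī = 54613.33 mm⁴.
Centroid: ȳ = ΣA·y / ΣA = 84.23894 mm.
Transfer each piece to the horizontal axis through the centroid using Ī + A·d² with d = y − 84.23894:
  bottom plate: d = -69.23894 mm → contributes +37 978 438 mm⁴
  web plate: d = 45.76106 mm → contributes +17 367 706 mm⁴
  top plate: d = 153.7611 mm → contributes +60 579 322 mm⁴
Total I = 115 925 466 mm⁴.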